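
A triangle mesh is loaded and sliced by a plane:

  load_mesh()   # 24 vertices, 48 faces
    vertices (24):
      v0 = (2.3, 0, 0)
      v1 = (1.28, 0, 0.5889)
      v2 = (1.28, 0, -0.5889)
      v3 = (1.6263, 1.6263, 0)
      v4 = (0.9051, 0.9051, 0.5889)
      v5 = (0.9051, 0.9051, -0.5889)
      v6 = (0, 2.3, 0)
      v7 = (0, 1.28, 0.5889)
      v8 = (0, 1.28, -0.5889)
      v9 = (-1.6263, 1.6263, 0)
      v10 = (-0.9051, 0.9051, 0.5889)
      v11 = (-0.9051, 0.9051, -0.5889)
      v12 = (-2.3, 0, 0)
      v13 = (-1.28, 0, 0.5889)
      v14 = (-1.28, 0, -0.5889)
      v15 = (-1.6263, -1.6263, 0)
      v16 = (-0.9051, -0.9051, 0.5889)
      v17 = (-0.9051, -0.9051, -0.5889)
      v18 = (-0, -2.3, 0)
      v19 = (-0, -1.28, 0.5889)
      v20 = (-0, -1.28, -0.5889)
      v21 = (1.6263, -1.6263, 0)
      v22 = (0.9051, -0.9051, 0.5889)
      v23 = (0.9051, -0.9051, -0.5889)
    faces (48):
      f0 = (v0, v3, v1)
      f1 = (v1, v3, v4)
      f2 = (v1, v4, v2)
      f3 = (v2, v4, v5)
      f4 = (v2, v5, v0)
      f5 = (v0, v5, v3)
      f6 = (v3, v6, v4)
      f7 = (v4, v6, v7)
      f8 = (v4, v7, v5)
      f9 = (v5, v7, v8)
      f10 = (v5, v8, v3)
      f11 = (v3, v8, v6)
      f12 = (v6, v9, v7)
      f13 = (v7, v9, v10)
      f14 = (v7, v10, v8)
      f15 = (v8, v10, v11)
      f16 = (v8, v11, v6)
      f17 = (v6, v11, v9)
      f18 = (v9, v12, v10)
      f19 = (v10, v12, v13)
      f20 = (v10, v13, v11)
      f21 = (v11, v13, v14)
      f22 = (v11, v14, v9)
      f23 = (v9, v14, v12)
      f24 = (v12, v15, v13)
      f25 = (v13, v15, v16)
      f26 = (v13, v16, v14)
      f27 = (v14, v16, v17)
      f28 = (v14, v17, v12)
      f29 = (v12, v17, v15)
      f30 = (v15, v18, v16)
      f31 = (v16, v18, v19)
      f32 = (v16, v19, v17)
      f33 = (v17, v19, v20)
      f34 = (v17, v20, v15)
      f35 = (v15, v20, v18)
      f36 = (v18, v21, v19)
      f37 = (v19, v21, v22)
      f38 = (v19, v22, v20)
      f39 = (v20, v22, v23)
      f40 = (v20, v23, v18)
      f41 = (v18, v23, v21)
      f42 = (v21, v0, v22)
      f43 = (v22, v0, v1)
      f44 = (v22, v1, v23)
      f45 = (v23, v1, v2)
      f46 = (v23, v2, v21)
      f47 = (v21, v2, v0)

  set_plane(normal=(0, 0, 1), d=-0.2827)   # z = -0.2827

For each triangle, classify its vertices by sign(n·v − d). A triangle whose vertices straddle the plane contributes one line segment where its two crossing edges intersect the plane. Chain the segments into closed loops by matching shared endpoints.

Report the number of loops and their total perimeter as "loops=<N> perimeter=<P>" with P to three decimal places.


loops=2 perimeter=18.922

Straddling triangles (32 of 48):
  (v1,v4,v2) [++-] → (1.18253, 0.235304, -0.2827)–(1.28, 0, -0.2827)  len=0.2547
  (v2,v4,v5) [-+-] → (1.18253, 0.235304, -0.2827)–(0.9051, 0.9051, -0.2827)  len=0.7250
  (v2,v5,v0) [--+] → (1.63038, 0.434491, -0.2827)–(1.81035, 0, -0.2827)  len=0.4703
  (v0,v5,v3) [+-+] → (1.63038, 0.434491, -0.2827)–(1.28009, 1.28009, -0.2827)  len=0.9153
  (v4,v7,v5) [++-] → (0.669796, 1.00257, -0.2827)–(0.9051, 0.9051, -0.2827)  len=0.2547
  (v5,v7,v8) [-+-] → (0.669796, 1.00257, -0.2827)–(0, 1.28, -0.2827)  len=0.7250
  (v5,v8,v3) [--+] → (0.845599, 1.46006, -0.2827)–(1.28009, 1.28009, -0.2827)  len=0.4703
  (v3,v8,v6) [+-+] → (0.845599, 1.46006, -0.2827)–(0, 1.81035, -0.2827)  len=0.9153
  (v7,v10,v8) [++-] → (-0.235304, 1.18253, -0.2827)–(0, 1.28, -0.2827)  len=0.2547
  (v8,v10,v11) [-+-] → (-0.235304, 1.18253, -0.2827)–(-0.9051, 0.9051, -0.2827)  len=0.7250
  (v8,v11,v6) [--+] → (-0.434491, 1.63038, -0.2827)–(0, 1.81035, -0.2827)  len=0.4703
  (v6,v11,v9) [+-+] → (-0.434491, 1.63038, -0.2827)–(-1.28009, 1.28009, -0.2827)  len=0.9153
  (v10,v13,v11) [++-] → (-1.00257, 0.669796, -0.2827)–(-0.9051, 0.9051, -0.2827)  len=0.2547
  (v11,v13,v14) [-+-] → (-1.00257, 0.669796, -0.2827)–(-1.28, 0, -0.2827)  len=0.7250
  (v11,v14,v9) [--+] → (-1.46006, 0.845599, -0.2827)–(-1.28009, 1.28009, -0.2827)  len=0.4703
  (v9,v14,v12) [+-+] → (-1.46006, 0.845599, -0.2827)–(-1.81035, 0, -0.2827)  len=0.9153
  (v13,v16,v14) [++-] → (-1.18253, -0.235304, -0.2827)–(-1.28, 0, -0.2827)  len=0.2547
  (v14,v16,v17) [-+-] → (-1.18253, -0.235304, -0.2827)–(-0.9051, -0.9051, -0.2827)  len=0.7250
  (v14,v17,v12) [--+] → (-1.63038, -0.434491, -0.2827)–(-1.81035, 0, -0.2827)  len=0.4703
  (v12,v17,v15) [+-+] → (-1.63038, -0.434491, -0.2827)–(-1.28009, -1.28009, -0.2827)  len=0.9153
  (v16,v19,v17) [++-] → (-0.669796, -1.00257, -0.2827)–(-0.9051, -0.9051, -0.2827)  len=0.2547
  (v17,v19,v20) [-+-] → (-0.669796, -1.00257, -0.2827)–(0, -1.28, -0.2827)  len=0.7250
  (v17,v20,v15) [--+] → (-0.845599, -1.46006, -0.2827)–(-1.28009, -1.28009, -0.2827)  len=0.4703
  (v15,v20,v18) [+-+] → (-0.845599, -1.46006, -0.2827)–(0, -1.81035, -0.2827)  len=0.9153
  (v19,v22,v20) [++-] → (0.235304, -1.18253, -0.2827)–(0, -1.28, -0.2827)  len=0.2547
  (v20,v22,v23) [-+-] → (0.235304, -1.18253, -0.2827)–(0.9051, -0.9051, -0.2827)  len=0.7250
  (v20,v23,v18) [--+] → (0.434491, -1.63038, -0.2827)–(0, -1.81035, -0.2827)  len=0.4703
  (v18,v23,v21) [+-+] → (0.434491, -1.63038, -0.2827)–(1.28009, -1.28009, -0.2827)  len=0.9153
  (v22,v1,v23) [++-] → (1.00257, -0.669796, -0.2827)–(0.9051, -0.9051, -0.2827)  len=0.2547
  (v23,v1,v2) [-+-] → (1.00257, -0.669796, -0.2827)–(1.28, 0, -0.2827)  len=0.7250
  (v23,v2,v21) [--+] → (1.46006, -0.845599, -0.2827)–(1.28009, -1.28009, -0.2827)  len=0.4703
  (v21,v2,v0) [+-+] → (1.46006, -0.845599, -0.2827)–(1.81035, 0, -0.2827)  len=0.9153

Chained into 2 loop(s):
  loop 1: 16 segments, perimeter = 7.8374
  loop 2: 16 segments, perimeter = 11.0846
Total perimeter = 18.922


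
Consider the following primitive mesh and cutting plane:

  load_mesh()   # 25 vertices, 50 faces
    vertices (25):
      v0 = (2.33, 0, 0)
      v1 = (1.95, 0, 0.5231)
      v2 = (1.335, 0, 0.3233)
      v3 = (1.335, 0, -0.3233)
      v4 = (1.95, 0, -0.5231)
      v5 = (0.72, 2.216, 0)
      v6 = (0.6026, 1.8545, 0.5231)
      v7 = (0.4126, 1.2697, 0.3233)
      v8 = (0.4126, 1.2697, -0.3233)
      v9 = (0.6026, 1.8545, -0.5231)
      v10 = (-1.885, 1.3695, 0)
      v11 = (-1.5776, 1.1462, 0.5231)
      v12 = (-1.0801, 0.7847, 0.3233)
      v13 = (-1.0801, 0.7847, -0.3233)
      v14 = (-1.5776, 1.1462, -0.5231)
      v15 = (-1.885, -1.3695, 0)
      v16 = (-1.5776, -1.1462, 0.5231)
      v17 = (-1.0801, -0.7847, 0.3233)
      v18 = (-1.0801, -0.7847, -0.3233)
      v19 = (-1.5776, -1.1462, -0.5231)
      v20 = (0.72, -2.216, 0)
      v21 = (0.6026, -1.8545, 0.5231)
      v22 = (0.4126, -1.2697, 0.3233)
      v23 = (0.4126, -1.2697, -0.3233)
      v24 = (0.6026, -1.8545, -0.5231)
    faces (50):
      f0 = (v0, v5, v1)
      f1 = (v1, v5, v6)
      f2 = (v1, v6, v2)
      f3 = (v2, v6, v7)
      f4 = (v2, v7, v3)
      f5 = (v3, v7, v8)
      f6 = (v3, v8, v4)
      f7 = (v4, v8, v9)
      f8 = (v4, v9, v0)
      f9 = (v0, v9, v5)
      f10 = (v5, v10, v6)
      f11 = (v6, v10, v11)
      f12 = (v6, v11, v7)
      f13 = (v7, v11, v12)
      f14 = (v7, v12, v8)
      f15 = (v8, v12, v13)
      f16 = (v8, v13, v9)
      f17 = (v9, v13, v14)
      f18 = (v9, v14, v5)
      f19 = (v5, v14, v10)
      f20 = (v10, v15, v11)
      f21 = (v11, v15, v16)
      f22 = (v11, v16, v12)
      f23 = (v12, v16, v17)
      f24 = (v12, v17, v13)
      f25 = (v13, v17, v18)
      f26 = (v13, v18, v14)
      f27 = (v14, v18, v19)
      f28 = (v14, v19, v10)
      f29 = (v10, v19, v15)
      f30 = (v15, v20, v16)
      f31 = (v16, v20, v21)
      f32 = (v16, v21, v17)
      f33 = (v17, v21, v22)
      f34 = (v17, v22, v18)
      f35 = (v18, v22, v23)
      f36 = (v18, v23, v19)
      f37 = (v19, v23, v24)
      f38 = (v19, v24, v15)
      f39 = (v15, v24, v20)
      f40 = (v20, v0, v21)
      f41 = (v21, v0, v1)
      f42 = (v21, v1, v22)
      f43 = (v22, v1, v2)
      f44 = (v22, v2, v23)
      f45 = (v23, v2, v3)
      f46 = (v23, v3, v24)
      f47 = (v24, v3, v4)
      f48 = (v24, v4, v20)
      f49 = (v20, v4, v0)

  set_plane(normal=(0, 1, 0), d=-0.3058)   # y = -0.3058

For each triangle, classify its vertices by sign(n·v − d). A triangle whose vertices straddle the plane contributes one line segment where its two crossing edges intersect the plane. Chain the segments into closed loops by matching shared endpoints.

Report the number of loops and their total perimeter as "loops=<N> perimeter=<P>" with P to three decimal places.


loops=2 perimeter=6.165

Straddling triangles (20 of 50):
  (v10,v15,v11) [+-+] → (-1.885, -0.3058, 0)–(-1.75502, -0.3058, 0.22118)  len=0.2565
  (v11,v15,v16) [+--] → (-1.75502, -0.3058, 0.22118)–(-1.5776, -0.3058, 0.5231)  len=0.3502
  (v11,v16,v12) [+-+] → (-1.5776, -0.3058, 0.5231)–(-1.36107, -0.3058, 0.43614)  len=0.2333
  (v12,v16,v17) [+--] → (-1.36107, -0.3058, 0.43614)–(-1.0801, -0.3058, 0.3233)  len=0.3028
  (v12,v17,v13) [+-+] → (-1.0801, -0.3058, 0.3233)–(-1.0801, -0.3058, 0.125991)  len=0.1973
  (v13,v17,v18) [+--] → (-1.0801, -0.3058, 0.125991)–(-1.0801, -0.3058, -0.3233)  len=0.4493
  (v13,v18,v14) [+-+] → (-1.0801, -0.3058, -0.3233)–(-1.20349, -0.3058, -0.372854)  len=0.1330
  (v14,v18,v19) [+--] → (-1.20349, -0.3058, -0.372854)–(-1.5776, -0.3058, -0.5231)  len=0.4032
  (v14,v19,v10) [+-+] → (-1.5776, -0.3058, -0.5231)–(-1.68029, -0.3058, -0.348352)  len=0.2027
  (v10,v19,v15) [+--] → (-1.68029, -0.3058, -0.348352)–(-1.885, -0.3058, 0)  len=0.4040
  (v20,v0,v21) [-+-] → (2.10783, -0.3058, 0)–(2.04516, -0.3058, 0.0862572)  len=0.1066
  (v21,v0,v1) [-++] → (2.04516, -0.3058, 0.0862572)–(1.72782, -0.3058, 0.5231)  len=0.5399
  (v21,v1,v22) [-+-] → (1.72782, -0.3058, 0.5231)–(1.57973, -0.3058, 0.474979)  len=0.1557
  (v22,v1,v2) [-++] → (1.57973, -0.3058, 0.474979)–(1.11285, -0.3058, 0.3233)  len=0.4909
  (v22,v2,v23) [-+-] → (1.11285, -0.3058, 0.3233)–(1.11285, -0.3058, 0.16757)  len=0.1557
  (v23,v2,v3) [-++] → (1.11285, -0.3058, 0.16757)–(1.11285, -0.3058, -0.3233)  len=0.4909
  (v23,v3,v24) [-+-] → (1.11285, -0.3058, -0.3233)–(1.21423, -0.3058, -0.356246)  len=0.1066
  (v24,v3,v4) [-++] → (1.21423, -0.3058, -0.356246)–(1.72782, -0.3058, -0.5231)  len=0.5400
  (v24,v4,v20) [-+-] → (1.72782, -0.3058, -0.5231)–(1.78026, -0.3058, -0.450914)  len=0.0892
  (v20,v4,v0) [-++] → (1.78026, -0.3058, -0.450914)–(2.10783, -0.3058, 0)  len=0.5573

Chained into 2 loop(s):
  loop 1: 10 segments, perimeter = 2.9323
  loop 2: 10 segments, perimeter = 3.2330
Total perimeter = 6.165


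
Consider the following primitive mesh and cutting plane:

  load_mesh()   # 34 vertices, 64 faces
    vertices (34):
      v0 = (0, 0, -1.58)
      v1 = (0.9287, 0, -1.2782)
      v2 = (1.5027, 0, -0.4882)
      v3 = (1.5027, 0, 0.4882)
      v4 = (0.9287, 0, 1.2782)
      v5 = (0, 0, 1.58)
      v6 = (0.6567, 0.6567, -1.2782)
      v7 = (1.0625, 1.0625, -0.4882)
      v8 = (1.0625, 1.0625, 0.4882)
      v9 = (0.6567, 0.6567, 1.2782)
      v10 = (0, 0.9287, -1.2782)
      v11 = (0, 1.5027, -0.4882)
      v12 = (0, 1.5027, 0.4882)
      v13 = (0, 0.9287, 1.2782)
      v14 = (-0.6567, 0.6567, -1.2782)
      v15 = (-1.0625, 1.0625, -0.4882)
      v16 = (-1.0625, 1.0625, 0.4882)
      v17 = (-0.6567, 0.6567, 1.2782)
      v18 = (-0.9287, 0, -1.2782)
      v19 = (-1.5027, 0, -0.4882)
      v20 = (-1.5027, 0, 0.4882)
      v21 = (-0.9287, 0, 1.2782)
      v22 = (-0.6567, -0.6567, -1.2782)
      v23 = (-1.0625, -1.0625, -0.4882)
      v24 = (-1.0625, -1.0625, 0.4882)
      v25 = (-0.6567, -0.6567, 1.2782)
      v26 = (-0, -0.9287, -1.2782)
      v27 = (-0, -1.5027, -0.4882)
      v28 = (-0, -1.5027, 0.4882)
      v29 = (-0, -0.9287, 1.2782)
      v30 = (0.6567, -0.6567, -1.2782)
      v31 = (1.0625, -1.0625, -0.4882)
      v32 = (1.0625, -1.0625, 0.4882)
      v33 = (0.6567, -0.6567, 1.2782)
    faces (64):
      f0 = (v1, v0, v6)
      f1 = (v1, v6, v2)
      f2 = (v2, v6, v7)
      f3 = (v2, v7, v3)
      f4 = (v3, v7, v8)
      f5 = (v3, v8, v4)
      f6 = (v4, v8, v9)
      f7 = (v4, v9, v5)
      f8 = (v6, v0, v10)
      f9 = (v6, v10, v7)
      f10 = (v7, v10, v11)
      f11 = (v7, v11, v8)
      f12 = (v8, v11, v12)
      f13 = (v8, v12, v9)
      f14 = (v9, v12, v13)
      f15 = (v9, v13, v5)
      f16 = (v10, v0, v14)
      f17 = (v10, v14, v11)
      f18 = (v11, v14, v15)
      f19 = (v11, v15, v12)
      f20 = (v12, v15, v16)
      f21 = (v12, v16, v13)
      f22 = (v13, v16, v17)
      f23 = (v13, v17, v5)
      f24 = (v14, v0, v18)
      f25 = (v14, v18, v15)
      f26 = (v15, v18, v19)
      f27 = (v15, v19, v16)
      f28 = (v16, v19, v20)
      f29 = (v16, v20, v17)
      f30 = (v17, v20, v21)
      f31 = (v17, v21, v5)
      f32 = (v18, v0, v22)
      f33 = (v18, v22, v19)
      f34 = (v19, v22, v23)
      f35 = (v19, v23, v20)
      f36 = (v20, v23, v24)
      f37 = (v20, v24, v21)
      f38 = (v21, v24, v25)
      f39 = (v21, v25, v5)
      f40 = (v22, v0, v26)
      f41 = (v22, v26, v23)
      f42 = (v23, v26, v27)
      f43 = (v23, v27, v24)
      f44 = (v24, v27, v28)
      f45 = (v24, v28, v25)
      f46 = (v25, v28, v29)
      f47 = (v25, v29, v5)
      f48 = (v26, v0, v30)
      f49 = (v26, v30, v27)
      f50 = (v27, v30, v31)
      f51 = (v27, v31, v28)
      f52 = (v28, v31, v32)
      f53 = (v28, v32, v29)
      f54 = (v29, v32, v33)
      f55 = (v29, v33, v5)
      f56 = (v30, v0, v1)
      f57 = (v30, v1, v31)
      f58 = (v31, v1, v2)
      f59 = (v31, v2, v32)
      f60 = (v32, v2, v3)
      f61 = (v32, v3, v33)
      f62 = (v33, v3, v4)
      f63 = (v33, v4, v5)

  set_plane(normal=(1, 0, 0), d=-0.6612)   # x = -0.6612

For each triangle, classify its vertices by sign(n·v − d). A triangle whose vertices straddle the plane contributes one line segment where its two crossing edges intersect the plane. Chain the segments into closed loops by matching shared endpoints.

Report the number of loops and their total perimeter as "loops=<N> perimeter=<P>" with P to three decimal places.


loops=1 perimeter=8.493

Straddling triangles (20 of 64):
  (v11,v14,v15) [++-] → (-0.6612, 0.6612, -1.26944)–(-0.6612, 1.22876, -0.4882)  len=0.9656
  (v11,v15,v12) [+-+] → (-0.6612, 1.22876, -0.4882)–(-0.6612, 1.22876, -0.119419)  len=0.3688
  (v12,v15,v16) [+--] → (-0.6612, 1.22876, -0.119419)–(-0.6612, 1.22876, 0.4882)  len=0.6076
  (v12,v16,v13) [+-+] → (-0.6612, 1.22876, 0.4882)–(-0.6612, 1.01196, 0.786578)  len=0.3688
  (v13,v16,v17) [+-+] → (-0.6612, 1.01196, 0.786578)–(-0.6612, 0.6612, 1.26944)  len=0.5968
  (v14,v0,v18) [++-] → (-0.6612, 0, -1.36513)–(-0.6612, 0.645835, -1.2782)  len=0.6517
  (v14,v18,v15) [+--] → (-0.6612, 0.645835, -1.2782)–(-0.6612, 0.6612, -1.26944)  len=0.0177
  (v16,v20,v17) [--+] → (-0.6612, 0.653207, 1.274)–(-0.6612, 0.6612, 1.26944)  len=0.0092
  (v17,v20,v21) [+--] → (-0.6612, 0.653207, 1.274)–(-0.6612, 0.645835, 1.2782)  len=0.0085
  (v17,v21,v5) [+-+] → (-0.6612, 0.645835, 1.2782)–(-0.6612, 0, 1.36513)  len=0.6517
  (v18,v0,v22) [-++] → (-0.6612, 0, -1.36513)–(-0.6612, -0.645835, -1.2782)  len=0.6517
  (v18,v22,v19) [-+-] → (-0.6612, -0.645835, -1.2782)–(-0.6612, -0.653207, -1.274)  len=0.0085
  (v19,v22,v23) [-+-] → (-0.6612, -0.653207, -1.274)–(-0.6612, -0.6612, -1.26944)  len=0.0092
  (v21,v24,v25) [--+] → (-0.6612, -0.6612, 1.26944)–(-0.6612, -0.645835, 1.2782)  len=0.0177
  (v21,v25,v5) [-++] → (-0.6612, -0.645835, 1.2782)–(-0.6612, 0, 1.36513)  len=0.6517
  (v22,v26,v23) [++-] → (-0.6612, -1.01196, -0.786578)–(-0.6612, -0.6612, -1.26944)  len=0.5968
  (v23,v26,v27) [-++] → (-0.6612, -1.01196, -0.786578)–(-0.6612, -1.22876, -0.4882)  len=0.3688
  (v23,v27,v24) [-+-] → (-0.6612, -1.22876, -0.4882)–(-0.6612, -1.22876, 0.119419)  len=0.6076
  (v24,v27,v28) [-++] → (-0.6612, -1.22876, 0.119419)–(-0.6612, -1.22876, 0.4882)  len=0.3688
  (v24,v28,v25) [-++] → (-0.6612, -1.22876, 0.4882)–(-0.6612, -0.6612, 1.26944)  len=0.9656

Chained into 1 loop(s):
  loop 1: 20 segments, perimeter = 8.4927
Total perimeter = 8.493


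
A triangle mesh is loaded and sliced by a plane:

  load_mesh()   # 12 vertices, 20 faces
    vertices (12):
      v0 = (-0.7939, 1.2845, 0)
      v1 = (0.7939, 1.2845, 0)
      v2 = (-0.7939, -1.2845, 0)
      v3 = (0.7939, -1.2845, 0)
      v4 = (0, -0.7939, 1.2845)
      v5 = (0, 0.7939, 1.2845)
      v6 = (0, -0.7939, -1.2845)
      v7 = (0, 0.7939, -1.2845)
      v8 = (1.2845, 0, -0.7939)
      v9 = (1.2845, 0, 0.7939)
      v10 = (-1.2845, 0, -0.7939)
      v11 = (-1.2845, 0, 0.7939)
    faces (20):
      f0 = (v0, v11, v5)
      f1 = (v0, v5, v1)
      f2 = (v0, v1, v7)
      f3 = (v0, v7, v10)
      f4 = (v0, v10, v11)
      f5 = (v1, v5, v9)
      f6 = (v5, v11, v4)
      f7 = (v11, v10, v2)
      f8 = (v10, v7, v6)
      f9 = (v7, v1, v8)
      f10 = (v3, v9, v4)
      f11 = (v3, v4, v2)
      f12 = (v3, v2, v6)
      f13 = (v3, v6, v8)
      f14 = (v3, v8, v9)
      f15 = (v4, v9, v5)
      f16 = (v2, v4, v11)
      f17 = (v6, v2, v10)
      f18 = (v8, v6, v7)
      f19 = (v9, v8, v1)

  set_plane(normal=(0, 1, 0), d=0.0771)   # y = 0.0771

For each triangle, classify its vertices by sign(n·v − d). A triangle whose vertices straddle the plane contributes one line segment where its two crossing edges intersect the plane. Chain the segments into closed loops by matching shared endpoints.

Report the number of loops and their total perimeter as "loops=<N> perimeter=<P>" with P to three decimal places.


Straddling triangles (10 of 20):
  (v0,v11,v5) [+-+] → (-1.25505, 0.0771, 0.746247)–(-1.15976, 0.0771, 0.841545)  len=0.1348
  (v0,v7,v10) [++-] → (-1.15976, 0.0771, -0.841545)–(-1.25505, 0.0771, -0.746247)  len=0.1348
  (v0,v10,v11) [+--] → (-1.25505, 0.0771, -0.746247)–(-1.25505, 0.0771, 0.746247)  len=1.4925
  (v1,v5,v9) [++-] → (1.15976, 0.0771, 0.841545)–(1.25505, 0.0771, 0.746247)  len=0.1348
  (v5,v11,v4) [+--] → (-1.15976, 0.0771, 0.841545)–(0, 0.0771, 1.2845)  len=1.2415
  (v10,v7,v6) [-+-] → (-1.15976, 0.0771, -0.841545)–(0, 0.0771, -1.2845)  len=1.2415
  (v7,v1,v8) [++-] → (1.25505, 0.0771, -0.746247)–(1.15976, 0.0771, -0.841545)  len=0.1348
  (v4,v9,v5) [--+] → (1.15976, 0.0771, 0.841545)–(0, 0.0771, 1.2845)  len=1.2415
  (v8,v6,v7) [--+] → (0, 0.0771, -1.2845)–(1.15976, 0.0771, -0.841545)  len=1.2415
  (v9,v8,v1) [--+] → (1.25505, 0.0771, -0.746247)–(1.25505, 0.0771, 0.746247)  len=1.4925

Chained into 1 loop(s):
  loop 1: 10 segments, perimeter = 8.4899
Total perimeter = 8.490

loops=1 perimeter=8.490


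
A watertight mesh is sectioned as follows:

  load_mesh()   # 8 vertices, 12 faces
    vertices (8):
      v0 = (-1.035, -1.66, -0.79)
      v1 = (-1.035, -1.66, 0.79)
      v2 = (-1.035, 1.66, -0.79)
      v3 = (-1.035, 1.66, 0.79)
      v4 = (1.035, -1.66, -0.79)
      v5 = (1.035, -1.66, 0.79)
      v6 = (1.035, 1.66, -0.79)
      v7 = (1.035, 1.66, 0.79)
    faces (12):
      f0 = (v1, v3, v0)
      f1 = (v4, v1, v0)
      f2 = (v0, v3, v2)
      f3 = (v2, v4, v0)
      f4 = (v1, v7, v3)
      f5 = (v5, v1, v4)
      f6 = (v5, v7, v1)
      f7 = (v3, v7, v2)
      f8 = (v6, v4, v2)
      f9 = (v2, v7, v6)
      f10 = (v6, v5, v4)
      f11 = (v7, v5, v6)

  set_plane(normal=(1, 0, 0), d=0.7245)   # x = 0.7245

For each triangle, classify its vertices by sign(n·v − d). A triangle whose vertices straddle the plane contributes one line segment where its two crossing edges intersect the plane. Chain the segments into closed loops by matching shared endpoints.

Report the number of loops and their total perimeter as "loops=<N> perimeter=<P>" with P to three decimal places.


Straddling triangles (8 of 12):
  (v4,v1,v0) [+--] → (0.7245, -1.66, -0.553)–(0.7245, -1.66, -0.79)  len=0.2370
  (v2,v4,v0) [-+-] → (0.7245, -1.162, -0.79)–(0.7245, -1.66, -0.79)  len=0.4980
  (v1,v7,v3) [-+-] → (0.7245, 1.162, 0.79)–(0.7245, 1.66, 0.79)  len=0.4980
  (v5,v1,v4) [+-+] → (0.7245, -1.66, 0.79)–(0.7245, -1.66, -0.553)  len=1.3430
  (v5,v7,v1) [++-] → (0.7245, 1.162, 0.79)–(0.7245, -1.66, 0.79)  len=2.8220
  (v3,v7,v2) [-+-] → (0.7245, 1.66, 0.79)–(0.7245, 1.66, 0.553)  len=0.2370
  (v6,v4,v2) [++-] → (0.7245, -1.162, -0.79)–(0.7245, 1.66, -0.79)  len=2.8220
  (v2,v7,v6) [-++] → (0.7245, 1.66, 0.553)–(0.7245, 1.66, -0.79)  len=1.3430

Chained into 1 loop(s):
  loop 1: 8 segments, perimeter = 9.8000
Total perimeter = 9.800

loops=1 perimeter=9.800


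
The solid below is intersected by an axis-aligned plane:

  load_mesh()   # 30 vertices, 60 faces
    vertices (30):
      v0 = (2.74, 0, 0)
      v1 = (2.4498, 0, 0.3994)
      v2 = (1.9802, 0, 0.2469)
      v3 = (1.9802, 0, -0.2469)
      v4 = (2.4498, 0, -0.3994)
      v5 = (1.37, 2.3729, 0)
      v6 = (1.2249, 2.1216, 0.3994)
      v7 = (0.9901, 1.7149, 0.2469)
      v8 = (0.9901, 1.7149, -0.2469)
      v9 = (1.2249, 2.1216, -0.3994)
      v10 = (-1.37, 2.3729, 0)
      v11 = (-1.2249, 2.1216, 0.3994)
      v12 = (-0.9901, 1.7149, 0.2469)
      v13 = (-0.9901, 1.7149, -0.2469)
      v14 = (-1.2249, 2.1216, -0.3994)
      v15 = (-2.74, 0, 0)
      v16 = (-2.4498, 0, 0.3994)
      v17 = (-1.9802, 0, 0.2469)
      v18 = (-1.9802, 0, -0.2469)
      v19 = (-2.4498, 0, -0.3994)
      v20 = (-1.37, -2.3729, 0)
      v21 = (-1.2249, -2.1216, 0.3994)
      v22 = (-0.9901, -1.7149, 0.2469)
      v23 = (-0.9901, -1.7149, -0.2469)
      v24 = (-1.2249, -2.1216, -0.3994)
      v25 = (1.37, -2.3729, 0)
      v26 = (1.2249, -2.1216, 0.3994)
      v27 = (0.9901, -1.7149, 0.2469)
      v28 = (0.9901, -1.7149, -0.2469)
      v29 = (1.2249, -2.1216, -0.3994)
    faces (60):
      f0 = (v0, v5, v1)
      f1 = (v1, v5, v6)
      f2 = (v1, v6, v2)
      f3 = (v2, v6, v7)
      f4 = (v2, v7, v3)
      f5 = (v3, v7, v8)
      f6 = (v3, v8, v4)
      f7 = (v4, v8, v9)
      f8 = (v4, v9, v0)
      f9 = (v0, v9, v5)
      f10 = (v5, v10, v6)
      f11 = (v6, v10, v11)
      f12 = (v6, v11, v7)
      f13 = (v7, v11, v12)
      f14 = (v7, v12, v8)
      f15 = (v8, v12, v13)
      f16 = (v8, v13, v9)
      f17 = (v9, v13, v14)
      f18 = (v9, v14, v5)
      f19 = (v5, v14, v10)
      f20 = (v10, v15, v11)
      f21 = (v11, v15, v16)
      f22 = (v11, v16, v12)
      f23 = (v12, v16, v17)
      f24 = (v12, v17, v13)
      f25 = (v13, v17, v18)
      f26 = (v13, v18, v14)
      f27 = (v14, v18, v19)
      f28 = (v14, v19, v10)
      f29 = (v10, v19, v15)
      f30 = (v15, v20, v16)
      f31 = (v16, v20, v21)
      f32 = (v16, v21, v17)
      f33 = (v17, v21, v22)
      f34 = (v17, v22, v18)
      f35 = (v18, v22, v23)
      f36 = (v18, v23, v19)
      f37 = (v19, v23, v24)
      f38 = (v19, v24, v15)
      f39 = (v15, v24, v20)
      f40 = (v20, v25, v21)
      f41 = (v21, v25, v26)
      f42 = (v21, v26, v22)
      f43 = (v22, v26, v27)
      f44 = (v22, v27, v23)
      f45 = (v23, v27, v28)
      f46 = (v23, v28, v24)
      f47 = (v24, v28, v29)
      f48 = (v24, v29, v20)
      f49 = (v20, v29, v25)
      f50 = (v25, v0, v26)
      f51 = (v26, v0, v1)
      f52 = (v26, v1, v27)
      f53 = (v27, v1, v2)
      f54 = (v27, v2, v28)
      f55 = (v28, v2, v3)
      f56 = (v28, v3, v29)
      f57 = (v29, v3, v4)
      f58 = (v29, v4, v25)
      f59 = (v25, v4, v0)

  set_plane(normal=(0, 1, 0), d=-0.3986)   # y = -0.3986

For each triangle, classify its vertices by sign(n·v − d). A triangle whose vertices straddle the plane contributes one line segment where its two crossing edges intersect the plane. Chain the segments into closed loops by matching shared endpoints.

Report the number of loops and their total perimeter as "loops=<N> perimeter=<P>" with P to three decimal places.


Straddling triangles (20 of 60):
  (v15,v20,v16) [+-+] → (-2.50987, -0.3986, 0)–(-2.26842, -0.3986, 0.332309)  len=0.4108
  (v16,v20,v21) [+--] → (-2.26842, -0.3986, 0.332309)–(-2.21967, -0.3986, 0.3994)  len=0.0829
  (v16,v21,v17) [+-+] → (-2.21967, -0.3986, 0.3994)–(-1.8383, -0.3986, 0.275551)  len=0.4010
  (v17,v21,v22) [+--] → (-1.8383, -0.3986, 0.275551)–(-1.75007, -0.3986, 0.2469)  len=0.0928
  (v17,v22,v18) [+-+] → (-1.75007, -0.3986, 0.2469)–(-1.75007, -0.3986, -0.132124)  len=0.3790
  (v18,v22,v23) [+--] → (-1.75007, -0.3986, -0.132124)–(-1.75007, -0.3986, -0.2469)  len=0.1148
  (v18,v23,v19) [+-+] → (-1.75007, -0.3986, -0.2469)–(-2.11052, -0.3986, -0.363954)  len=0.3790
  (v19,v23,v24) [+--] → (-2.11052, -0.3986, -0.363954)–(-2.21967, -0.3986, -0.3994)  len=0.1148
  (v19,v24,v15) [+-+] → (-2.21967, -0.3986, -0.3994)–(-2.45535, -0.3986, -0.0750381)  len=0.4009
  (v15,v24,v20) [+--] → (-2.45535, -0.3986, -0.0750381)–(-2.50987, -0.3986, 0)  len=0.0928
  (v25,v0,v26) [-+-] → (2.50987, -0.3986, 0)–(2.45535, -0.3986, 0.0750381)  len=0.0928
  (v26,v0,v1) [-++] → (2.45535, -0.3986, 0.0750381)–(2.21967, -0.3986, 0.3994)  len=0.4009
  (v26,v1,v27) [-+-] → (2.21967, -0.3986, 0.3994)–(2.11052, -0.3986, 0.363954)  len=0.1148
  (v27,v1,v2) [-++] → (2.11052, -0.3986, 0.363954)–(1.75007, -0.3986, 0.2469)  len=0.3790
  (v27,v2,v28) [-+-] → (1.75007, -0.3986, 0.2469)–(1.75007, -0.3986, 0.132124)  len=0.1148
  (v28,v2,v3) [-++] → (1.75007, -0.3986, 0.132124)–(1.75007, -0.3986, -0.2469)  len=0.3790
  (v28,v3,v29) [-+-] → (1.75007, -0.3986, -0.2469)–(1.8383, -0.3986, -0.275551)  len=0.0928
  (v29,v3,v4) [-++] → (1.8383, -0.3986, -0.275551)–(2.21967, -0.3986, -0.3994)  len=0.4010
  (v29,v4,v25) [-+-] → (2.21967, -0.3986, -0.3994)–(2.26842, -0.3986, -0.332309)  len=0.0829
  (v25,v4,v0) [-++] → (2.26842, -0.3986, -0.332309)–(2.50987, -0.3986, 0)  len=0.4108

Chained into 2 loop(s):
  loop 1: 10 segments, perimeter = 2.4687
  loop 2: 10 segments, perimeter = 2.4687
Total perimeter = 4.937

loops=2 perimeter=4.937


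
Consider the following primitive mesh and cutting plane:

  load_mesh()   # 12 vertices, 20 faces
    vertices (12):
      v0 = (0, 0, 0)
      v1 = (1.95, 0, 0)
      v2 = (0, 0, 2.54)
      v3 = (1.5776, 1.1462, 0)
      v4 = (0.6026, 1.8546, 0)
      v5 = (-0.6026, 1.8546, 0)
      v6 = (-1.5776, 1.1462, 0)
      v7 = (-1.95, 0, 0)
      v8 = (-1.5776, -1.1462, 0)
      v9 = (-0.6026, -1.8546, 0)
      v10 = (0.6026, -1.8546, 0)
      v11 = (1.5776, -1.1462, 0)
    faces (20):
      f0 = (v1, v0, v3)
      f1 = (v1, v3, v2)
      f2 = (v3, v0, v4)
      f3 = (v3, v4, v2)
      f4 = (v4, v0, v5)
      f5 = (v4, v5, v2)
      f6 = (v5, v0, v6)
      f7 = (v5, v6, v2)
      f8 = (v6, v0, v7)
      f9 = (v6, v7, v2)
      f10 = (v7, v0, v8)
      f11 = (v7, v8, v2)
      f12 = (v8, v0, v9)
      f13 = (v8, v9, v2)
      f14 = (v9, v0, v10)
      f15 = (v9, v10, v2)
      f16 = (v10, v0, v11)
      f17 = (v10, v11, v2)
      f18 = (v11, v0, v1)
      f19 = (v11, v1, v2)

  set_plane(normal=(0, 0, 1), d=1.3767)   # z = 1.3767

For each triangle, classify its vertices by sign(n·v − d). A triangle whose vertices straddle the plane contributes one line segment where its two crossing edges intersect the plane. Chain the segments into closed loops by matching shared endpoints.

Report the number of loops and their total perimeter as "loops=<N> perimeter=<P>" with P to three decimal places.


loops=1 perimeter=5.520

Straddling triangles (10 of 20):
  (v1,v3,v2) [--+] → (0.722528, 0.524951, 1.3767)–(0.893085, 0, 1.3767)  len=0.5520
  (v3,v4,v2) [--+] → (0.275986, 0.849392, 1.3767)–(0.722528, 0.524951, 1.3767)  len=0.5520
  (v4,v5,v2) [--+] → (-0.275986, 0.849392, 1.3767)–(0.275986, 0.849392, 1.3767)  len=0.5520
  (v5,v6,v2) [--+] → (-0.722528, 0.524951, 1.3767)–(-0.275986, 0.849392, 1.3767)  len=0.5520
  (v6,v7,v2) [--+] → (-0.893085, 0, 1.3767)–(-0.722528, 0.524951, 1.3767)  len=0.5520
  (v7,v8,v2) [--+] → (-0.722528, -0.524951, 1.3767)–(-0.893085, 0, 1.3767)  len=0.5520
  (v8,v9,v2) [--+] → (-0.275986, -0.849392, 1.3767)–(-0.722528, -0.524951, 1.3767)  len=0.5520
  (v9,v10,v2) [--+] → (0.275986, -0.849392, 1.3767)–(-0.275986, -0.849392, 1.3767)  len=0.5520
  (v10,v11,v2) [--+] → (0.722528, -0.524951, 1.3767)–(0.275986, -0.849392, 1.3767)  len=0.5520
  (v11,v1,v2) [--+] → (0.893085, 0, 1.3767)–(0.722528, -0.524951, 1.3767)  len=0.5520

Chained into 1 loop(s):
  loop 1: 10 segments, perimeter = 5.5196
Total perimeter = 5.520


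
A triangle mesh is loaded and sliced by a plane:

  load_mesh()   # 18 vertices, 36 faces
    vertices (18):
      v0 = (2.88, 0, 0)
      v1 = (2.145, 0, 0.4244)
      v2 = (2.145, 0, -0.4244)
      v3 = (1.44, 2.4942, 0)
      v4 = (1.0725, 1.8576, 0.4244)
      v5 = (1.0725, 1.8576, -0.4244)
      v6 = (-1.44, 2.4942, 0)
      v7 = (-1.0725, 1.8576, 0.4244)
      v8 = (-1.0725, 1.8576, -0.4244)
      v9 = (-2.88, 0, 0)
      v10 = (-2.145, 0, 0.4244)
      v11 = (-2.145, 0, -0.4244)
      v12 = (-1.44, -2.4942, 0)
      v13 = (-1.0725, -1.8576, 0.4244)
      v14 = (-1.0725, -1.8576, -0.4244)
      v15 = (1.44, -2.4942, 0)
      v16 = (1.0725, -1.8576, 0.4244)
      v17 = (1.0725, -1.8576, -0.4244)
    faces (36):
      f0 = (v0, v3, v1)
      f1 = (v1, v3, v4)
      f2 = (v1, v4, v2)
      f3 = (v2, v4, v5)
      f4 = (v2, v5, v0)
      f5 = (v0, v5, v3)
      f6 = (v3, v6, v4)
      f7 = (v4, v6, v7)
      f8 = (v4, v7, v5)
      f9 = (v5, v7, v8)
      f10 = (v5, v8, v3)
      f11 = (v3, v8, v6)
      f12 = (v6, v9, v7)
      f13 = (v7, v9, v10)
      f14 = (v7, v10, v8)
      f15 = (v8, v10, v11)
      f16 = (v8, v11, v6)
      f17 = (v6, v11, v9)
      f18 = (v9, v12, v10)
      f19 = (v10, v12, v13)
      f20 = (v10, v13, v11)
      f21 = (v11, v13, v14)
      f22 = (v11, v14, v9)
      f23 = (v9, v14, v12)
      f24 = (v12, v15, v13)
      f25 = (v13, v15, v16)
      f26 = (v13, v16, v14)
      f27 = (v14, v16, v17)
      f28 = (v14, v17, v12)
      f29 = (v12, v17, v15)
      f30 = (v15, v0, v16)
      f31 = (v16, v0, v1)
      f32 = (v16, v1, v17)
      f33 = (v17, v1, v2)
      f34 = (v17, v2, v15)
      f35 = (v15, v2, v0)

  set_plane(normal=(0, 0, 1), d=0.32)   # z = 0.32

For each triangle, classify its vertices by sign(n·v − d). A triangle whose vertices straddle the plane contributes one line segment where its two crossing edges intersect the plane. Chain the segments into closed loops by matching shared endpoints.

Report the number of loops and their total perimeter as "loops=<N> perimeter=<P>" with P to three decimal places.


Straddling triangles (24 of 36):
  (v0,v3,v1) [--+] → (1.97157, 0.613559, 0.32)–(2.32581, 0, 0.32)  len=0.7085
  (v1,v3,v4) [+-+] → (1.97157, 0.613559, 0.32)–(1.1629, 2.0142, 0.32)  len=1.6173
  (v1,v4,v2) [++-] → (1.20441, 1.62912, 0.32)–(2.145, 0, 0.32)  len=1.8812
  (v2,v4,v5) [-+-] → (1.20441, 1.62912, 0.32)–(1.0725, 1.8576, 0.32)  len=0.2638
  (v3,v6,v4) [--+] → (0.454439, 2.0142, 0.32)–(1.1629, 2.0142, 0.32)  len=0.7085
  (v4,v6,v7) [+-+] → (0.454439, 2.0142, 0.32)–(-1.1629, 2.0142, 0.32)  len=1.6173
  (v4,v7,v5) [++-] → (-0.808671, 1.8576, 0.32)–(1.0725, 1.8576, 0.32)  len=1.8812
  (v5,v7,v8) [-+-] → (-0.808671, 1.8576, 0.32)–(-1.0725, 1.8576, 0.32)  len=0.2638
  (v6,v9,v7) [--+] → (-1.51713, 1.40064, 0.32)–(-1.1629, 2.0142, 0.32)  len=0.7085
  (v7,v9,v10) [+-+] → (-1.51713, 1.40064, 0.32)–(-2.32581, 0, 0.32)  len=1.6173
  (v7,v10,v8) [++-] → (-2.01309, 0.22848, 0.32)–(-1.0725, 1.8576, 0.32)  len=1.8812
  (v8,v10,v11) [-+-] → (-2.01309, 0.22848, 0.32)–(-2.145, 0, 0.32)  len=0.2638
  (v9,v12,v10) [--+] → (-1.97157, -0.613559, 0.32)–(-2.32581, 0, 0.32)  len=0.7085
  (v10,v12,v13) [+-+] → (-1.97157, -0.613559, 0.32)–(-1.1629, -2.0142, 0.32)  len=1.6173
  (v10,v13,v11) [++-] → (-1.20441, -1.62912, 0.32)–(-2.145, 0, 0.32)  len=1.8812
  (v11,v13,v14) [-+-] → (-1.20441, -1.62912, 0.32)–(-1.0725, -1.8576, 0.32)  len=0.2638
  (v12,v15,v13) [--+] → (-0.454439, -2.0142, 0.32)–(-1.1629, -2.0142, 0.32)  len=0.7085
  (v13,v15,v16) [+-+] → (-0.454439, -2.0142, 0.32)–(1.1629, -2.0142, 0.32)  len=1.6173
  (v13,v16,v14) [++-] → (0.808671, -1.8576, 0.32)–(-1.0725, -1.8576, 0.32)  len=1.8812
  (v14,v16,v17) [-+-] → (0.808671, -1.8576, 0.32)–(1.0725, -1.8576, 0.32)  len=0.2638
  (v15,v0,v16) [--+] → (1.51713, -1.40064, 0.32)–(1.1629, -2.0142, 0.32)  len=0.7085
  (v16,v0,v1) [+-+] → (1.51713, -1.40064, 0.32)–(2.32581, 0, 0.32)  len=1.6173
  (v16,v1,v17) [++-] → (2.01309, -0.22848, 0.32)–(1.0725, -1.8576, 0.32)  len=1.8812
  (v17,v1,v2) [-+-] → (2.01309, -0.22848, 0.32)–(2.145, 0, 0.32)  len=0.2638

Chained into 2 loop(s):
  loop 1: 12 segments, perimeter = 13.9548
  loop 2: 12 segments, perimeter = 12.8699
Total perimeter = 26.825

loops=2 perimeter=26.825


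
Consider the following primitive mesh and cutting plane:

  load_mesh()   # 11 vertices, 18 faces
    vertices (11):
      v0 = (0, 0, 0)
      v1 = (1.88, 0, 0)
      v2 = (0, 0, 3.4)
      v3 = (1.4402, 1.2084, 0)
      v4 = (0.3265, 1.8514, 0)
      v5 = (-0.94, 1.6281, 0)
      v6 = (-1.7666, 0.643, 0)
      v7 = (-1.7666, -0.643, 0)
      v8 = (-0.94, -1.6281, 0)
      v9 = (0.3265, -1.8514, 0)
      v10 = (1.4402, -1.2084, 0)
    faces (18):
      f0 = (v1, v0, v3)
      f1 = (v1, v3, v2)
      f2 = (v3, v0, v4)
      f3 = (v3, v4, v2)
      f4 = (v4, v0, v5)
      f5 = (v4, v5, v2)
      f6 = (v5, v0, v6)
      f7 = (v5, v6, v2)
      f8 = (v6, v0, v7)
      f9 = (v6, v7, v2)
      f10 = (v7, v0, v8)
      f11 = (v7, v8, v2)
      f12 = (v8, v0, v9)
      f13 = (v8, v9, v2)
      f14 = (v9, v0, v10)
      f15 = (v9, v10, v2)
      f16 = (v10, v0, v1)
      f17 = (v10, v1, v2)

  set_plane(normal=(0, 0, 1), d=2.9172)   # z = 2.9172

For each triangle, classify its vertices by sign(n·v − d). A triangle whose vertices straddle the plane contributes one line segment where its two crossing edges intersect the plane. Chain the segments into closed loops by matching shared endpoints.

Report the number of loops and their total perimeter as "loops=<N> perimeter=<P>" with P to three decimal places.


loops=1 perimeter=1.643

Straddling triangles (9 of 18):
  (v1,v3,v2) [--+] → (0.204508, 0.171593, 2.9172)–(0.26696, 0, 2.9172)  len=0.1826
  (v3,v4,v2) [--+] → (0.046363, 0.262899, 2.9172)–(0.204508, 0.171593, 2.9172)  len=0.1826
  (v4,v5,v2) [--+] → (-0.13348, 0.23119, 2.9172)–(0.046363, 0.262899, 2.9172)  len=0.1826
  (v5,v6,v2) [--+] → (-0.250857, 0.091306, 2.9172)–(-0.13348, 0.23119, 2.9172)  len=0.1826
  (v6,v7,v2) [--+] → (-0.250857, -0.091306, 2.9172)–(-0.250857, 0.091306, 2.9172)  len=0.1826
  (v7,v8,v2) [--+] → (-0.13348, -0.23119, 2.9172)–(-0.250857, -0.091306, 2.9172)  len=0.1826
  (v8,v9,v2) [--+] → (0.046363, -0.262899, 2.9172)–(-0.13348, -0.23119, 2.9172)  len=0.1826
  (v9,v10,v2) [--+] → (0.204508, -0.171593, 2.9172)–(0.046363, -0.262899, 2.9172)  len=0.1826
  (v10,v1,v2) [--+] → (0.26696, 0, 2.9172)–(0.204508, -0.171593, 2.9172)  len=0.1826

Chained into 1 loop(s):
  loop 1: 9 segments, perimeter = 1.6435
Total perimeter = 1.643


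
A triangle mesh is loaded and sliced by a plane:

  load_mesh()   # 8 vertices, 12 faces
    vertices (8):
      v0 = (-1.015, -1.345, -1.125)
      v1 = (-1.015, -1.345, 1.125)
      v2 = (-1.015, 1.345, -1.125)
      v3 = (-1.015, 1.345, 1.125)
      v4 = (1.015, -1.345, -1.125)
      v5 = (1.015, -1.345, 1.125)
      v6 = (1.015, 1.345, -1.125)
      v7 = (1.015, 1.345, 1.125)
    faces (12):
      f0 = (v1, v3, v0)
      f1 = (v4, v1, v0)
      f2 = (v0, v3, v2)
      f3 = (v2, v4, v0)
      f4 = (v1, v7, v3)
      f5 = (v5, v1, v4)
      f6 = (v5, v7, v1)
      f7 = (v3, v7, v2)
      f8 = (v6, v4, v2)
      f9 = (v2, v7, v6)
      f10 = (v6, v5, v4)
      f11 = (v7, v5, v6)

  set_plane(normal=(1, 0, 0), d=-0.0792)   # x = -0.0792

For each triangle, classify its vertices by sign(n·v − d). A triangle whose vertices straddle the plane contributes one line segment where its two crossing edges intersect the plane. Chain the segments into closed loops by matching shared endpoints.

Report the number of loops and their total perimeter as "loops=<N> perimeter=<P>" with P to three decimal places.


loops=1 perimeter=9.880

Straddling triangles (8 of 12):
  (v4,v1,v0) [+--] → (-0.0792, -1.345, 0.0877833)–(-0.0792, -1.345, -1.125)  len=1.2128
  (v2,v4,v0) [-+-] → (-0.0792, 0.10495, -1.125)–(-0.0792, -1.345, -1.125)  len=1.4499
  (v1,v7,v3) [-+-] → (-0.0792, -0.10495, 1.125)–(-0.0792, 1.345, 1.125)  len=1.4499
  (v5,v1,v4) [+-+] → (-0.0792, -1.345, 1.125)–(-0.0792, -1.345, 0.0877833)  len=1.0372
  (v5,v7,v1) [++-] → (-0.0792, -0.10495, 1.125)–(-0.0792, -1.345, 1.125)  len=1.2401
  (v3,v7,v2) [-+-] → (-0.0792, 1.345, 1.125)–(-0.0792, 1.345, -0.0877833)  len=1.2128
  (v6,v4,v2) [++-] → (-0.0792, 0.10495, -1.125)–(-0.0792, 1.345, -1.125)  len=1.2401
  (v2,v7,v6) [-++] → (-0.0792, 1.345, -0.0877833)–(-0.0792, 1.345, -1.125)  len=1.0372

Chained into 1 loop(s):
  loop 1: 8 segments, perimeter = 9.8800
Total perimeter = 9.880


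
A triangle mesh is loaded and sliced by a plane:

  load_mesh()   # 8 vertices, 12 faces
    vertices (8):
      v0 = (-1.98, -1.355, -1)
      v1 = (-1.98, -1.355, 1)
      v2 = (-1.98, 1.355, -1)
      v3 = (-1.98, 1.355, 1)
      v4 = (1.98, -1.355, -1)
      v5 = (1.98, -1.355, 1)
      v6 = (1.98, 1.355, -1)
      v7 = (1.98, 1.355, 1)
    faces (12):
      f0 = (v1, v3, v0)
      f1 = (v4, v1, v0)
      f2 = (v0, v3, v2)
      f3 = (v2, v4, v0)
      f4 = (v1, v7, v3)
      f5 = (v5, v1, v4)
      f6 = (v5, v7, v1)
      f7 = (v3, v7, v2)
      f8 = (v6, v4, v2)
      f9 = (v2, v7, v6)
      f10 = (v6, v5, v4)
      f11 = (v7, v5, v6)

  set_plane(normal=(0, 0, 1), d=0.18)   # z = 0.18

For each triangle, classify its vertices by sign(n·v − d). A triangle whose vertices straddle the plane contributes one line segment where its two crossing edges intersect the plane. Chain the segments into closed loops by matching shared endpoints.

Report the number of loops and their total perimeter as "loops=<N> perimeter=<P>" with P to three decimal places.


Straddling triangles (8 of 12):
  (v1,v3,v0) [++-] → (-1.98, 0.2439, 0.18)–(-1.98, -1.355, 0.18)  len=1.5989
  (v4,v1,v0) [-+-] → (-0.3564, -1.355, 0.18)–(-1.98, -1.355, 0.18)  len=1.6236
  (v0,v3,v2) [-+-] → (-1.98, 0.2439, 0.18)–(-1.98, 1.355, 0.18)  len=1.1111
  (v5,v1,v4) [++-] → (-0.3564, -1.355, 0.18)–(1.98, -1.355, 0.18)  len=2.3364
  (v3,v7,v2) [++-] → (0.3564, 1.355, 0.18)–(-1.98, 1.355, 0.18)  len=2.3364
  (v2,v7,v6) [-+-] → (0.3564, 1.355, 0.18)–(1.98, 1.355, 0.18)  len=1.6236
  (v6,v5,v4) [-+-] → (1.98, -0.2439, 0.18)–(1.98, -1.355, 0.18)  len=1.1111
  (v7,v5,v6) [++-] → (1.98, -0.2439, 0.18)–(1.98, 1.355, 0.18)  len=1.5989

Chained into 1 loop(s):
  loop 1: 8 segments, perimeter = 13.3400
Total perimeter = 13.340

loops=1 perimeter=13.340


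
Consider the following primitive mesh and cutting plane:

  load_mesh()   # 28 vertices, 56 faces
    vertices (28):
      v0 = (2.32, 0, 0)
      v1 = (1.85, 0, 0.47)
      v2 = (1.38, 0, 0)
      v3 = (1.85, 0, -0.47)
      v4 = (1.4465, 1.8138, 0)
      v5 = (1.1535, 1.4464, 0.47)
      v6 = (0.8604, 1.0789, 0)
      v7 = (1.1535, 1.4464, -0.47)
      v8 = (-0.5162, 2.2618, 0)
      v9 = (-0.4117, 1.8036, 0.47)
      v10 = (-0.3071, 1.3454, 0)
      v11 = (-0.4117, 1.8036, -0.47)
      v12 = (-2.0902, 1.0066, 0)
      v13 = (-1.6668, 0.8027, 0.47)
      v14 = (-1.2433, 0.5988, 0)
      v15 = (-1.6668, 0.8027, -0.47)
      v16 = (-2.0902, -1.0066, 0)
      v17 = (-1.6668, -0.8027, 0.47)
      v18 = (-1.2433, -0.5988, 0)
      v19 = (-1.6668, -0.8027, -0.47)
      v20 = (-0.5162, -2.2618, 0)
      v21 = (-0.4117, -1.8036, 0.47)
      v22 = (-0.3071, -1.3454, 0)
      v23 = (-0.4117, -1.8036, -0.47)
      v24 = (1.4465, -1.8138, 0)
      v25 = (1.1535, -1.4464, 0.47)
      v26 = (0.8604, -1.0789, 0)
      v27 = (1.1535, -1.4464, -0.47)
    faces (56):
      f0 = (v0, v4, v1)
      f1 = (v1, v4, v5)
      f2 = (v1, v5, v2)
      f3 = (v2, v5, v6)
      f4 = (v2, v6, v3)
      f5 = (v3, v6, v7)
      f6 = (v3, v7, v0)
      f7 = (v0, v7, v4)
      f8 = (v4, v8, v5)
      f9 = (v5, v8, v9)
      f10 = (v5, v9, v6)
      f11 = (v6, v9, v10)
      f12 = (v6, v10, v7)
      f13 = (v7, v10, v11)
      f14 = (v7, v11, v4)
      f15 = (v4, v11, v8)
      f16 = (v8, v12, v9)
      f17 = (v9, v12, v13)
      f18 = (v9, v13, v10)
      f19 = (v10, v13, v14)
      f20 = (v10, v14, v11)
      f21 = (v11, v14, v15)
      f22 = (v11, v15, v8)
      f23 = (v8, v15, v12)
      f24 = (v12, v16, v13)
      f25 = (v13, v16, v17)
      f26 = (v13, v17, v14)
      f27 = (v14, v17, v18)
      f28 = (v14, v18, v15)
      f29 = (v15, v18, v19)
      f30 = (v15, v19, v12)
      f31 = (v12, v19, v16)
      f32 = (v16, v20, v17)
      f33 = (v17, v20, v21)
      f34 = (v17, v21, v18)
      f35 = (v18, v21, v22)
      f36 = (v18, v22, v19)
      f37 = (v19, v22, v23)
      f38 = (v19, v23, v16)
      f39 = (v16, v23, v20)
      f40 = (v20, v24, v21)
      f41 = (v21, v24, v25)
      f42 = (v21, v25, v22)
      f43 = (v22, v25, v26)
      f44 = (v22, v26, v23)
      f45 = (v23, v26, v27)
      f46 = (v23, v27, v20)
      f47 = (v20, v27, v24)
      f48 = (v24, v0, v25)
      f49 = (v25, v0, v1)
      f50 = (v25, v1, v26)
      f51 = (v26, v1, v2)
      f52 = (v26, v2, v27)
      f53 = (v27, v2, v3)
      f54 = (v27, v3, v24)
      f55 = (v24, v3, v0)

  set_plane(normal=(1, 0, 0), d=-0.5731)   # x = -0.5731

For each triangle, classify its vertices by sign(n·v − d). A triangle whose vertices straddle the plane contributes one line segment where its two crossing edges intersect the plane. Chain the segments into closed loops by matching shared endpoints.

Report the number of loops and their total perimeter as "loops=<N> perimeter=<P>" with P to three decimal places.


loops=2 perimeter=5.737

Straddling triangles (16 of 56):
  (v8,v12,v9) [+-+] → (-0.5731, 2.21642, 0)–(-0.5731, 1.72696, 0.424806)  len=0.6481
  (v9,v12,v13) [+--] → (-0.5731, 1.72696, 0.424806)–(-0.5731, 1.67489, 0.47)  len=0.0690
  (v9,v13,v10) [+-+] → (-0.5731, 1.67489, 0.47)–(-0.5731, 1.23923, 0.0919468)  len=0.5768
  (v10,v13,v14) [+--] → (-0.5731, 1.23923, 0.0919468)–(-0.5731, 1.13327, 0)  len=0.1403
  (v10,v14,v11) [+-+] → (-0.5731, 1.13327, 0)–(-0.5731, 1.56977, -0.378781)  len=0.5779
  (v11,v14,v15) [+--] → (-0.5731, 1.56977, -0.378781)–(-0.5731, 1.67489, -0.47)  len=0.1392
  (v11,v15,v8) [+-+] → (-0.5731, 1.67489, -0.47)–(-0.5731, 2.18964, -0.0232427)  len=0.6816
  (v8,v15,v12) [+--] → (-0.5731, 2.18964, -0.0232427)–(-0.5731, 2.21642, 0)  len=0.0355
  (v16,v20,v17) [-+-] → (-0.5731, -2.21642, 0)–(-0.5731, -2.18964, 0.0232427)  len=0.0355
  (v17,v20,v21) [-++] → (-0.5731, -2.18964, 0.0232427)–(-0.5731, -1.67489, 0.47)  len=0.6816
  (v17,v21,v18) [-+-] → (-0.5731, -1.67489, 0.47)–(-0.5731, -1.56977, 0.378781)  len=0.1392
  (v18,v21,v22) [-++] → (-0.5731, -1.56977, 0.378781)–(-0.5731, -1.13327, 0)  len=0.5779
  (v18,v22,v19) [-+-] → (-0.5731, -1.13327, 0)–(-0.5731, -1.23923, -0.0919468)  len=0.1403
  (v19,v22,v23) [-++] → (-0.5731, -1.23923, -0.0919468)–(-0.5731, -1.67489, -0.47)  len=0.5768
  (v19,v23,v16) [-+-] → (-0.5731, -1.67489, -0.47)–(-0.5731, -1.72696, -0.424806)  len=0.0690
  (v16,v23,v20) [-++] → (-0.5731, -1.72696, -0.424806)–(-0.5731, -2.21642, 0)  len=0.6481

Chained into 2 loop(s):
  loop 1: 8 segments, perimeter = 2.8683
  loop 2: 8 segments, perimeter = 2.8683
Total perimeter = 5.737
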